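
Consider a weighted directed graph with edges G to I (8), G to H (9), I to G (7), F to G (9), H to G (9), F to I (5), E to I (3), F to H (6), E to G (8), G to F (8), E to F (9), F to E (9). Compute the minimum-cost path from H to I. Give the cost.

Candidate routes:
H-G-F-E-I: 9 + 8 + 9 + 3 = 29
H-G-I: 9 + 8 = 17
H-G-F-I: 9 + 8 + 5 = 22
Shortest: 17.

17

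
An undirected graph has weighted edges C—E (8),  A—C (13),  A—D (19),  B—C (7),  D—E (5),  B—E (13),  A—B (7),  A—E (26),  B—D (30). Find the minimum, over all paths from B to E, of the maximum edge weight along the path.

Comparing a few candidate routes:
B -> A -> C -> E: max(7, 13, 8) = 13
B -> C -> E: max(7, 8) = 8
B -> E: max(13) = 13
Best route has worst link 8.

8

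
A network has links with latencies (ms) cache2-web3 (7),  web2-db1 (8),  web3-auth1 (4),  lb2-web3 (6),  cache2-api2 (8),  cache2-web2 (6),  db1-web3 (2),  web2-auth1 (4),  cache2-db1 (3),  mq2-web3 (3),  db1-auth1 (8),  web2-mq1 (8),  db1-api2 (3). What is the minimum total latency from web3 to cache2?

Checking several routes:
web3-cache2: 7
web3-db1-cache2: 2 + 3 = 5
web3-auth1-web2-cache2: 4 + 4 + 6 = 14
web3-db1-api2-cache2: 2 + 3 + 8 = 13
Shortest: 5 ms.

5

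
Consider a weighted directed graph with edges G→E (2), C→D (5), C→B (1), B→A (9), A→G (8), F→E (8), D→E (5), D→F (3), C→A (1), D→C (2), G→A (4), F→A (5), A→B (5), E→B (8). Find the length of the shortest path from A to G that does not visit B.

Routes from A to G avoiding B:
A - G: 8
Best route has total 8.

8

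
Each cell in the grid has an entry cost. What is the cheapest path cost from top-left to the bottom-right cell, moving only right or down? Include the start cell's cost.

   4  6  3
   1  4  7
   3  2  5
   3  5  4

19

Cheapest: [0,0] [1,0] [2,0] [2,1] [2,2] [3,2]
  4 + 1 + 3 + 2 + 5 + 4 = 19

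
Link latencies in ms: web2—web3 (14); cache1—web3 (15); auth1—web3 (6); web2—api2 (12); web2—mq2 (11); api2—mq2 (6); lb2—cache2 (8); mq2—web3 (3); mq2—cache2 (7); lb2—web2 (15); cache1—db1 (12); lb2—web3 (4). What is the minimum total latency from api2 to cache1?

24

Some routes from api2 to cache1:
api2-web2-mq2-web3-cache1: 12 + 11 + 3 + 15 = 41
api2-web2-web3-cache1: 12 + 14 + 15 = 41
api2-mq2-cache2-lb2-web3-cache1: 6 + 7 + 8 + 4 + 15 = 40
api2-mq2-web3-cache1: 6 + 3 + 15 = 24
api2-mq2-web2-web3-cache1: 6 + 11 + 14 + 15 = 46
api2-web2-lb2-web3-cache1: 12 + 15 + 4 + 15 = 46
Best route has total 24 ms.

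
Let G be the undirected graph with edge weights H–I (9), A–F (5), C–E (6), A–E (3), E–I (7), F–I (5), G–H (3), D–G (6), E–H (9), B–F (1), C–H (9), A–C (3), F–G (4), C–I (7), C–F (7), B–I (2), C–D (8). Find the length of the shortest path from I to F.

Comparing a few candidate routes:
I-H-G-F: 9 + 3 + 4 = 16
I-F: 5
I-B-F: 2 + 1 = 3
I-C-F: 7 + 7 = 14
I-C-A-F: 7 + 3 + 5 = 15
I-E-A-F: 7 + 3 + 5 = 15
Best route has total 3.

3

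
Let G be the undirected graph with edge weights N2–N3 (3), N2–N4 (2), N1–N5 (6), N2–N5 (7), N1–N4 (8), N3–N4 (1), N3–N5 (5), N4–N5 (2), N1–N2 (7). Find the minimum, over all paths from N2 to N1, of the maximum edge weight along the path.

6

Checking several routes:
N2 → N3 → N4 → N5 → N1: max(3, 1, 2, 6) = 6
N2 → N3 → N5 → N1: max(3, 5, 6) = 6
N2 → N4 → N5 → N1: max(2, 2, 6) = 6
N2 → N4 → N3 → N5 → N1: max(2, 1, 5, 6) = 6
Best route has worst link 6.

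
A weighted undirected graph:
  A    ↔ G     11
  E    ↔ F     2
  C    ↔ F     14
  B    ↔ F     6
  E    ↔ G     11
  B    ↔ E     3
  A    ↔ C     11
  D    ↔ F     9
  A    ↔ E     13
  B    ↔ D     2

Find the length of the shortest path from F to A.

15

Some routes from F to A:
F-E-A: 2 + 13 = 15
F-B-E-A: 6 + 3 + 13 = 22
F-E-G-A: 2 + 11 + 11 = 24
F-C-A: 14 + 11 = 25
The minimum is 15.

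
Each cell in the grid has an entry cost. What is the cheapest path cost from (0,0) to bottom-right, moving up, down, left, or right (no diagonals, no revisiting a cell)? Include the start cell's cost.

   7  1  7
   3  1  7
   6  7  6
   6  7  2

24

Path r0c0→r0c1→r1c1→r1c2→r2c2→r3c2: 7 + 1 + 1 + 7 + 6 + 2 = 24.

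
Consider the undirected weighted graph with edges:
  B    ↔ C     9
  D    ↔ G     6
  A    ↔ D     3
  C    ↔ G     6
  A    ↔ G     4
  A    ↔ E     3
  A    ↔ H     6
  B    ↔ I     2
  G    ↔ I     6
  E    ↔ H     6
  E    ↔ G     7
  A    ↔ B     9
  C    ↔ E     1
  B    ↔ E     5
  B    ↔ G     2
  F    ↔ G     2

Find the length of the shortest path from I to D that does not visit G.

13

Paths from I to D avoiding G:
I→B→E→A→D: 2 + 5 + 3 + 3 = 13
I→B→A→D: 2 + 9 + 3 = 14
I→B→C→E→A→D: 2 + 9 + 1 + 3 + 3 = 18
I→B→E→H→A→D: 2 + 5 + 6 + 6 + 3 = 22
I→B→C→E→H→A→D: 2 + 9 + 1 + 6 + 6 + 3 = 27
Shortest: 13.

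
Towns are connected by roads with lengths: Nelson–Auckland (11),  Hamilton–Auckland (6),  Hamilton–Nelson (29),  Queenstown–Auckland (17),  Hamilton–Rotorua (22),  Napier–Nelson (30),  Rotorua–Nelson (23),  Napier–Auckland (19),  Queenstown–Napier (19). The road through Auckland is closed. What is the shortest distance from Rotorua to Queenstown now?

Paths from Rotorua to Queenstown avoiding Auckland:
Rotorua - Hamilton - Nelson - Napier - Queenstown: 22 + 29 + 30 + 19 = 100
Rotorua - Nelson - Napier - Queenstown: 23 + 30 + 19 = 72
Shortest: 72.

72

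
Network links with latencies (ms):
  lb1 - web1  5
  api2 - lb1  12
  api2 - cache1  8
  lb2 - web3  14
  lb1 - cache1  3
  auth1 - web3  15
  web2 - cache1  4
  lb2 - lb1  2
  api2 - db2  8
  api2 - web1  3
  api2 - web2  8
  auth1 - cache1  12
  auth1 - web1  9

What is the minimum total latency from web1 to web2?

A few of the web1→web2 routes:
web1 → api2 → cache1 → web2: 3 + 8 + 4 = 15
web1 → auth1 → cache1 → web2: 9 + 12 + 4 = 25
web1 → api2 → web2: 3 + 8 = 11
web1 → api2 → lb1 → cache1 → web2: 3 + 12 + 3 + 4 = 22
web1 → lb1 → cache1 → web2: 5 + 3 + 4 = 12
web1 → lb1 → cache1 → api2 → web2: 5 + 3 + 8 + 8 = 24
Shortest: 11 ms.

11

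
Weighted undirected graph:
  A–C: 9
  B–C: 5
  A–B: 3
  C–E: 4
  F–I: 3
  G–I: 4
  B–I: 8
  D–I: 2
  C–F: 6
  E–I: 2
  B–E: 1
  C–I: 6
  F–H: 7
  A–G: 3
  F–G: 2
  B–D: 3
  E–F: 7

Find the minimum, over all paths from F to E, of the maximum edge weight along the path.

Checking several routes:
F→G→A→B→E: max(2, 3, 3, 1) = 3
F→G→A→B→D→I→E: max(2, 3, 3, 3, 2, 2) = 3
F→I→E: max(3, 2) = 3
F→I→D→B→E: max(3, 2, 3, 1) = 3
F→G→I→D→B→E: max(2, 4, 2, 3, 1) = 4
Smallest bottleneck: 3.

3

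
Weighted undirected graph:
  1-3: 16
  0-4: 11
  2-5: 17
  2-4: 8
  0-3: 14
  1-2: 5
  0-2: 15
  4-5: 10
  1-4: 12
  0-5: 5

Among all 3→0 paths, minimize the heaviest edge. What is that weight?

14

Some routes from 3 to 0:
3-1-2-4-0: max(16, 5, 8, 11) = 16
3-1-2-0: max(16, 5, 15) = 16
3-0: max(14) = 14
3-1-2-4-5-0: max(16, 5, 8, 10, 5) = 16
3-1-4-0: max(16, 12, 11) = 16
The minimum achievable maximum is 14.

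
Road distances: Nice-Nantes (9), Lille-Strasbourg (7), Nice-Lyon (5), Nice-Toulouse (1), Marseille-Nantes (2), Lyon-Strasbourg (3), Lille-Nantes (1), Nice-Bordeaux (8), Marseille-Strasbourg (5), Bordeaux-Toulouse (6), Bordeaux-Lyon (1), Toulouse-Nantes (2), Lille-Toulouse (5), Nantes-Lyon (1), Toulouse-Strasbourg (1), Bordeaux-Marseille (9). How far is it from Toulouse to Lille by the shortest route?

3

Checking several routes:
Toulouse - Strasbourg - Lyon - Nantes - Lille: 1 + 3 + 1 + 1 = 6
Toulouse - Nice - Lyon - Nantes - Lille: 1 + 5 + 1 + 1 = 8
Toulouse - Lille: 5
Toulouse - Nantes - Lille: 2 + 1 = 3
The minimum is 3.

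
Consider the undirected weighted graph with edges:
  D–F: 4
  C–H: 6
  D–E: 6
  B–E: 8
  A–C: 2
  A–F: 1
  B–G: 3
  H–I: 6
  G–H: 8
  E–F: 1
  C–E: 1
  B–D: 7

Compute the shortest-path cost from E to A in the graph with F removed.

Paths from E to A avoiding F:
E→C→A: 1 + 2 = 3
E→D→B→G→H→C→A: 6 + 7 + 3 + 8 + 6 + 2 = 32
E→B→G→H→C→A: 8 + 3 + 8 + 6 + 2 = 27
The minimum is 3.

3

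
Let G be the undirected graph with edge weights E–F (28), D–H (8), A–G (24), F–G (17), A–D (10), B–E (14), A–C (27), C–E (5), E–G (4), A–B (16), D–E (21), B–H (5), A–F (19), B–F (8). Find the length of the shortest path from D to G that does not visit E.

34

Checking several routes:
D→A→B→F→G: 10 + 16 + 8 + 17 = 51
D→A→F→G: 10 + 19 + 17 = 46
D→H→B→A→G: 8 + 5 + 16 + 24 = 53
D→H→B→F→G: 8 + 5 + 8 + 17 = 38
D→A→G: 10 + 24 = 34
Best route has total 34.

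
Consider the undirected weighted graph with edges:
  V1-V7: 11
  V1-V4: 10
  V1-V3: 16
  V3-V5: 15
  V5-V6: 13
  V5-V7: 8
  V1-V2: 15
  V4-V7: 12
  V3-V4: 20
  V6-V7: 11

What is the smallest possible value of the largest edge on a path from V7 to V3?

Comparing a few candidate routes:
V7 - V6 - V5 - V3: max(11, 13, 15) = 15
V7 - V1 - V4 - V3: max(11, 10, 20) = 20
V7 - V4 - V1 - V3: max(12, 10, 16) = 16
V7 - V1 - V3: max(11, 16) = 16
V7 - V5 - V3: max(8, 15) = 15
The minimum achievable maximum is 15.

15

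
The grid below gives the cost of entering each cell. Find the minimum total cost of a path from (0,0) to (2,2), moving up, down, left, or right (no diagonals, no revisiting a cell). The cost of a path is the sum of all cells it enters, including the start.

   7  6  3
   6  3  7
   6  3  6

25

Path r0c0→r0c1→r1c1→r2c1→r2c2: 7 + 6 + 3 + 3 + 6 = 25.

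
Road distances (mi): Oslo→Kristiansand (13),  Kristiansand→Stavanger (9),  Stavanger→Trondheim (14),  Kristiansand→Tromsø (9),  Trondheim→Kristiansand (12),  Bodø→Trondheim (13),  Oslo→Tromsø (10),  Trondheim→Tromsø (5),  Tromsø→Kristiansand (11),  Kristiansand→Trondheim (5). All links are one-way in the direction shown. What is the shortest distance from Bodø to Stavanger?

34

Routes from Bodø to Stavanger:
Bodø-Trondheim-Kristiansand-Stavanger: 13 + 12 + 9 = 34
Bodø-Trondheim-Tromsø-Kristiansand-Stavanger: 13 + 5 + 11 + 9 = 38
Best route has total 34 mi.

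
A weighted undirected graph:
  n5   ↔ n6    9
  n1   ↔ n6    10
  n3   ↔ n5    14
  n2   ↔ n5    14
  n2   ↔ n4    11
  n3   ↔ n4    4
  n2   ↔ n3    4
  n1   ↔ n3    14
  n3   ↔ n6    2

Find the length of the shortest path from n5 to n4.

A few of the n5→n4 routes:
n5 - n3 - n4: 14 + 4 = 18
n5 - n2 - n4: 14 + 11 = 25
n5 - n6 - n3 - n4: 9 + 2 + 4 = 15
n5 - n2 - n3 - n4: 14 + 4 + 4 = 22
Shortest: 15.

15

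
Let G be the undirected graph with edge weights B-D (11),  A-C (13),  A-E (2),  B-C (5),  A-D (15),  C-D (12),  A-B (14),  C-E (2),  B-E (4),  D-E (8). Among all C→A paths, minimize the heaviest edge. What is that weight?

2

A few of the C→A routes:
C→D→B→E→A: max(12, 11, 4, 2) = 12
C→D→E→A: max(12, 8, 2) = 12
C→E→A: max(2, 2) = 2
C→B→E→A: max(5, 4, 2) = 5
C→B→D→E→A: max(5, 11, 8, 2) = 11
Best route has worst link 2.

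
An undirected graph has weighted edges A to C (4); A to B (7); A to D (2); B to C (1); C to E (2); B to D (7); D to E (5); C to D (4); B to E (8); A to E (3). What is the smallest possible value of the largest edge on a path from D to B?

3

Comparing a few candidate routes:
D→E→C→B: max(5, 2, 1) = 5
D→A→C→B: max(2, 4, 1) = 4
D→C→B: max(4, 1) = 4
D→E→A→C→B: max(5, 3, 4, 1) = 5
D→A→E→C→B: max(2, 3, 2, 1) = 3
The minimum achievable maximum is 3.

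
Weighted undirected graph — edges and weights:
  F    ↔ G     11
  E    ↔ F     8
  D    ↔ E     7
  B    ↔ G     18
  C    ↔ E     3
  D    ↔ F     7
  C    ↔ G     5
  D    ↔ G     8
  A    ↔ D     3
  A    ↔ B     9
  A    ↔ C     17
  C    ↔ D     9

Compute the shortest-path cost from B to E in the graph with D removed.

Paths from B to E avoiding D:
B-G-C-E: 18 + 5 + 3 = 26
B-G-F-E: 18 + 11 + 8 = 37
B-A-C-G-F-E: 9 + 17 + 5 + 11 + 8 = 50
B-A-C-E: 9 + 17 + 3 = 29
The minimum is 26.

26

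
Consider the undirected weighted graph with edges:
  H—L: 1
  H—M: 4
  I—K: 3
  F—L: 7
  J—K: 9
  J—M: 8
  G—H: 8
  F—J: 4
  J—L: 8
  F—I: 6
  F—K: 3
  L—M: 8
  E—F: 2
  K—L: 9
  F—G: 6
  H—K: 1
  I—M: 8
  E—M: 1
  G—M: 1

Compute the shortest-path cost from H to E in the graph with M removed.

6

A few of the H→E routes:
H→K→F→E: 1 + 3 + 2 = 6
H→L→F→E: 1 + 7 + 2 = 10
H→L→J→F→E: 1 + 8 + 4 + 2 = 15
H→K→I→F→E: 1 + 3 + 6 + 2 = 12
Best route has total 6.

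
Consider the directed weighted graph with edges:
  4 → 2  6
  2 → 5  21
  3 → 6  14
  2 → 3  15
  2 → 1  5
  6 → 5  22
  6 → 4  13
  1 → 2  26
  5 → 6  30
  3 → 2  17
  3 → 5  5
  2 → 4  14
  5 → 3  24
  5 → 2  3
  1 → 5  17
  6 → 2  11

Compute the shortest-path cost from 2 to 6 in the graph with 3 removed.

Paths from 2 to 6 avoiding 3:
2 → 1 → 5 → 6: 5 + 17 + 30 = 52
2 → 5 → 6: 21 + 30 = 51
Shortest: 51.

51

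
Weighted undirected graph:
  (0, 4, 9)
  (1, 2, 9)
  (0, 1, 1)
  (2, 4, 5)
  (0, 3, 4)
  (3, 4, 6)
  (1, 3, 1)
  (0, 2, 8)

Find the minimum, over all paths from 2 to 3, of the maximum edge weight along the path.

Checking several routes:
2→4→3: max(5, 6) = 6
2→0→1→3: max(8, 1, 1) = 8
2→0→3: max(8, 4) = 8
Best route has worst link 6.

6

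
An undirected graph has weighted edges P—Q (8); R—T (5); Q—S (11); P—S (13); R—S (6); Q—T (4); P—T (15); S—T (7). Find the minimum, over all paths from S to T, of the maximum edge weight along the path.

Comparing a few candidate routes:
S→P→Q→T: max(13, 8, 4) = 13
S→P→T: max(13, 15) = 15
S→R→T: max(6, 5) = 6
S→T: max(7) = 7
S→Q→T: max(11, 4) = 11
The minimum achievable maximum is 6.

6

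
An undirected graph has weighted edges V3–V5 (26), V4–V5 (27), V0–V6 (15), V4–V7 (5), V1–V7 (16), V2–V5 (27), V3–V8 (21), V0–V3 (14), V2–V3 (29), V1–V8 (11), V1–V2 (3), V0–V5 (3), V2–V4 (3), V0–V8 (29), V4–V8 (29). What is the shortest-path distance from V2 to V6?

45

Comparing a few candidate routes:
V2→V4→V5→V0→V6: 3 + 27 + 3 + 15 = 48
V2→V1→V8→V3→V0→V6: 3 + 11 + 21 + 14 + 15 = 64
V2→V1→V8→V0→V6: 3 + 11 + 29 + 15 = 58
V2→V5→V0→V6: 27 + 3 + 15 = 45
V2→V3→V0→V6: 29 + 14 + 15 = 58
Shortest: 45.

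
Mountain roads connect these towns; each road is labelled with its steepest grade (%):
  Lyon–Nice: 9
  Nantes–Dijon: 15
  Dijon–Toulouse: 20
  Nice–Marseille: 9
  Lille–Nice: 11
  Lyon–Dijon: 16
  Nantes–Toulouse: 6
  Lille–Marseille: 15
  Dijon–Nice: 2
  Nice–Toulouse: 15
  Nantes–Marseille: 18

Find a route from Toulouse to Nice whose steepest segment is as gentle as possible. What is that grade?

Some routes from Toulouse to Nice:
Toulouse→Nantes→Dijon→Lyon→Nice: max(6, 15, 16, 9) = 16
Toulouse→Dijon→Nantes→Marseille→Lille→Nice: max(20, 15, 18, 15, 11) = 20
Toulouse→Nantes→Marseille→Lille→Nice: max(6, 18, 15, 11) = 18
Toulouse→Nice: max(15) = 15
Toulouse→Nantes→Dijon→Nice: max(6, 15, 2) = 15
Toulouse→Nantes→Marseille→Nice: max(6, 18, 9) = 18
Smallest bottleneck: 15%.

15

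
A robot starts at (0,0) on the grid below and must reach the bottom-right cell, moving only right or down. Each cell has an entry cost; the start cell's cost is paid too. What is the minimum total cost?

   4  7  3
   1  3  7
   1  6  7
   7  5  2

Path [0,0] [1,0] [2,0] [2,1] [3,1] [3,2]: 4 + 1 + 1 + 6 + 5 + 2 = 19.
(Top row then right column would cost 30.)

19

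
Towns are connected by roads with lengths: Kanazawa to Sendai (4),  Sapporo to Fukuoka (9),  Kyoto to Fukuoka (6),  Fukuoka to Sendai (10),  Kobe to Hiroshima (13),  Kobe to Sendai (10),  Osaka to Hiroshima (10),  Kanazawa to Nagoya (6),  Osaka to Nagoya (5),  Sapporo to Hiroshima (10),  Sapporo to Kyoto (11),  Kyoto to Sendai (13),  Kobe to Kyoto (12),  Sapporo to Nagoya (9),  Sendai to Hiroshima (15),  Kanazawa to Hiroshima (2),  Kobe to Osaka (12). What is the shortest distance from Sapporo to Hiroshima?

Comparing a few candidate routes:
Sapporo→Nagoya→Osaka→Hiroshima: 9 + 5 + 10 = 24
Sapporo→Nagoya→Kanazawa→Hiroshima: 9 + 6 + 2 = 17
Sapporo→Kyoto→Fukuoka→Sendai→Kanazawa→Hiroshima: 11 + 6 + 10 + 4 + 2 = 33
Sapporo→Kyoto→Sendai→Kanazawa→Hiroshima: 11 + 13 + 4 + 2 = 30
Sapporo→Fukuoka→Sendai→Kanazawa→Hiroshima: 9 + 10 + 4 + 2 = 25
Sapporo→Hiroshima: 10
Shortest: 10.

10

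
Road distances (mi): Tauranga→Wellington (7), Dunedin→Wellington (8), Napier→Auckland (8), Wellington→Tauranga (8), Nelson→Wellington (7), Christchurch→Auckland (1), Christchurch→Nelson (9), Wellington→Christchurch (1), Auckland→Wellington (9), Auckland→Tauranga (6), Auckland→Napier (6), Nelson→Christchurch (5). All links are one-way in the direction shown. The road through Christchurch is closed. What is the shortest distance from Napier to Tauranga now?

Paths from Napier to Tauranga avoiding Christchurch:
Napier - Auckland - Tauranga: 8 + 6 = 14
Napier - Auckland - Wellington - Tauranga: 8 + 9 + 8 = 25
Shortest: 14 mi.

14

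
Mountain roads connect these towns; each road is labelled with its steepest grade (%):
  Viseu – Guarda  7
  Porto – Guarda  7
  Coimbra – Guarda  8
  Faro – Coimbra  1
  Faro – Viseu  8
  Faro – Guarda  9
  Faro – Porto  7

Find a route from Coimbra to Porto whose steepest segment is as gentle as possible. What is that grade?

7

A few of the Coimbra→Porto routes:
Coimbra -> Faro -> Porto: max(1, 7) = 7
Coimbra -> Guarda -> Viseu -> Faro -> Porto: max(8, 7, 8, 7) = 8
Coimbra -> Guarda -> Porto: max(8, 7) = 8
Smallest bottleneck: 7%.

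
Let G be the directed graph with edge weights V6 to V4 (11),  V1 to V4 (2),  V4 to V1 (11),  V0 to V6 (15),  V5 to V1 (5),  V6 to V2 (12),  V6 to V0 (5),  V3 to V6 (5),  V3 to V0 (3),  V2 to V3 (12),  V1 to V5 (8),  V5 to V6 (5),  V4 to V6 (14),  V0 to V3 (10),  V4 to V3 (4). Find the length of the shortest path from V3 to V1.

Candidate routes:
V3-V0-V6-V4-V1: 3 + 15 + 11 + 11 = 40
V3-V6-V4-V1: 5 + 11 + 11 = 27
The minimum is 27.

27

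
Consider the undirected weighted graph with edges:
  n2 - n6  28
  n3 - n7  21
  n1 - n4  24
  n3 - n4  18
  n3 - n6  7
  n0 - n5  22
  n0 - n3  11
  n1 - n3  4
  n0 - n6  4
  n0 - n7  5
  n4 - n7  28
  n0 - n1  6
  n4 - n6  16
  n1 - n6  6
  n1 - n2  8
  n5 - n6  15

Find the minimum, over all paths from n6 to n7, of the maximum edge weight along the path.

Checking several routes:
n6 → n1 → n0 → n7: max(6, 6, 5) = 6
n6 → n4 → n3 → n0 → n7: max(16, 18, 11, 5) = 18
n6 → n3 → n0 → n7: max(7, 11, 5) = 11
n6 → n0 → n7: max(4, 5) = 5
n6 → n1 → n3 → n0 → n7: max(6, 4, 11, 5) = 11
n6 → n3 → n1 → n0 → n7: max(7, 4, 6, 5) = 7
Smallest bottleneck: 5.

5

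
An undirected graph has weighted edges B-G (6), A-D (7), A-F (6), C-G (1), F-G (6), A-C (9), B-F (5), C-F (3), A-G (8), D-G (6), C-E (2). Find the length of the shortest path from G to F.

Checking several routes:
G -> C -> F: 1 + 3 = 4
G -> F: 6
G -> B -> F: 6 + 5 = 11
The minimum is 4.

4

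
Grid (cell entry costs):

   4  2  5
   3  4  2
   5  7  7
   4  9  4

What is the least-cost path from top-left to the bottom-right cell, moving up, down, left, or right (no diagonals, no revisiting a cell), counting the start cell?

Cheapest: [0,0] → [0,1] → [1,1] → [1,2] → [2,2] → [3,2]
  4 + 2 + 4 + 2 + 7 + 4 = 23

23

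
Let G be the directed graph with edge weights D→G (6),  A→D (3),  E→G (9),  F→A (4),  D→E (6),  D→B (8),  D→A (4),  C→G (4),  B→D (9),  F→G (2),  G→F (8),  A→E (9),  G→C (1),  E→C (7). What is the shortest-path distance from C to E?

Candidate routes:
C -> G -> F -> A -> E: 4 + 8 + 4 + 9 = 25
C -> G -> F -> A -> D -> E: 4 + 8 + 4 + 3 + 6 = 25
Best route has total 25.

25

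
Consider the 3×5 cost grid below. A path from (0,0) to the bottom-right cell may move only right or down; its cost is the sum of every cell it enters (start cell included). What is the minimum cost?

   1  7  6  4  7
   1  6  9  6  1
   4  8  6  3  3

26

Path [0,0]→[1,0]→[2,0]→[2,1]→[2,2]→[2,3]→[2,4]: 1 + 1 + 4 + 8 + 6 + 3 + 3 = 26.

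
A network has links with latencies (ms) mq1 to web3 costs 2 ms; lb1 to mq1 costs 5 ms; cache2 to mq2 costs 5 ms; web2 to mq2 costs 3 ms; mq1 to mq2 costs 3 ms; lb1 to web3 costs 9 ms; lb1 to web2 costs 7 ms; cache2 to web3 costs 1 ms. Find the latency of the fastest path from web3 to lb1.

7

Some routes from web3 to lb1:
web3 -> cache2 -> mq2 -> mq1 -> lb1: 1 + 5 + 3 + 5 = 14
web3 -> mq1 -> lb1: 2 + 5 = 7
web3 -> lb1: 9
Shortest: 7 ms.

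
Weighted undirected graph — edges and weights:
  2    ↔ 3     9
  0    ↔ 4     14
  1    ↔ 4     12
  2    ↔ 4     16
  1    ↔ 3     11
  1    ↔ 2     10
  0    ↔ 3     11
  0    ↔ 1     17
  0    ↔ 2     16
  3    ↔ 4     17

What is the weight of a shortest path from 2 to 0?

16

A few of the 2→0 routes:
2 → 4 → 0: 16 + 14 = 30
2 → 3 → 0: 9 + 11 = 20
2 → 0: 16
2 → 1 → 0: 10 + 17 = 27
The minimum is 16.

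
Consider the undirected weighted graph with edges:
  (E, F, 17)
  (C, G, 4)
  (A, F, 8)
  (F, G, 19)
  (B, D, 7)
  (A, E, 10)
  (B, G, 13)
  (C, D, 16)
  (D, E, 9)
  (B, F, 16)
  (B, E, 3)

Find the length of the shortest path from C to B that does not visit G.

23

Routes from C to B avoiding G:
C→D→E→B: 16 + 9 + 3 = 28
C→D→E→A→F→B: 16 + 9 + 10 + 8 + 16 = 59
C→D→B: 16 + 7 = 23
C→D→E→F→B: 16 + 9 + 17 + 16 = 58
Shortest: 23.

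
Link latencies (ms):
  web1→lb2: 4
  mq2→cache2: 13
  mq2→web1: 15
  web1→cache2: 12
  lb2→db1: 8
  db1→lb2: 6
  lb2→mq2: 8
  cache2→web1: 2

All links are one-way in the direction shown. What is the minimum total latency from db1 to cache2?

Routes from db1 to cache2:
db1→lb2→mq2→cache2: 6 + 8 + 13 = 27
db1→lb2→mq2→web1→cache2: 6 + 8 + 15 + 12 = 41
The minimum is 27 ms.

27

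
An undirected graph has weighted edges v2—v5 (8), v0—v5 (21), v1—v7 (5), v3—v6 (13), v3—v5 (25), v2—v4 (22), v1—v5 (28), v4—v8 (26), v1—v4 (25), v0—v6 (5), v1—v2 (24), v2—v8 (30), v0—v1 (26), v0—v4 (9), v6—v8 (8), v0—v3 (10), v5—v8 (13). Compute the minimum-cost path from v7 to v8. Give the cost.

44

A few of the v7→v8 routes:
v7 - v1 - v4 - v0 - v6 - v8: 5 + 25 + 9 + 5 + 8 = 52
v7 - v1 - v0 - v6 - v8: 5 + 26 + 5 + 8 = 44
v7 - v1 - v2 - v5 - v8: 5 + 24 + 8 + 13 = 50
v7 - v1 - v5 - v8: 5 + 28 + 13 = 46
Best route has total 44.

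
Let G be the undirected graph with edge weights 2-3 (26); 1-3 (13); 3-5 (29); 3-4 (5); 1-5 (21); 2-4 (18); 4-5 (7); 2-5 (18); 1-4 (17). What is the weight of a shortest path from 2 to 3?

23

Some routes from 2 to 3:
2 - 4 - 3: 18 + 5 = 23
2 - 5 - 4 - 3: 18 + 7 + 5 = 30
2 - 5 - 3: 18 + 29 = 47
2 - 3: 26
2 - 4 - 1 - 3: 18 + 17 + 13 = 48
Best route has total 23.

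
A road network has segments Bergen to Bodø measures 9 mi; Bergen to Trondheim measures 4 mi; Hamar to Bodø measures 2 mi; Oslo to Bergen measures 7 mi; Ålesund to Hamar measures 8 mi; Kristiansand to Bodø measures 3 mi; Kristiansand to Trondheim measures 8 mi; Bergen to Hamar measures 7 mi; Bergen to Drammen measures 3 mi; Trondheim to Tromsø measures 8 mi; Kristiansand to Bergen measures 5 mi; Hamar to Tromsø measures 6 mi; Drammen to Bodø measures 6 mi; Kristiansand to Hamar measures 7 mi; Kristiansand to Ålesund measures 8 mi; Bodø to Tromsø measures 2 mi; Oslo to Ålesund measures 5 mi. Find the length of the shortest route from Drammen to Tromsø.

Some routes from Drammen to Tromsø:
Drammen-Bergen-Trondheim-Tromsø: 3 + 4 + 8 = 15
Drammen-Bergen-Bodø-Tromsø: 3 + 9 + 2 = 14
Drammen-Bergen-Kristiansand-Bodø-Tromsø: 3 + 5 + 3 + 2 = 13
Drammen-Bodø-Hamar-Tromsø: 6 + 2 + 6 = 14
Drammen-Bergen-Hamar-Bodø-Tromsø: 3 + 7 + 2 + 2 = 14
Drammen-Bodø-Tromsø: 6 + 2 = 8
Shortest: 8 mi.

8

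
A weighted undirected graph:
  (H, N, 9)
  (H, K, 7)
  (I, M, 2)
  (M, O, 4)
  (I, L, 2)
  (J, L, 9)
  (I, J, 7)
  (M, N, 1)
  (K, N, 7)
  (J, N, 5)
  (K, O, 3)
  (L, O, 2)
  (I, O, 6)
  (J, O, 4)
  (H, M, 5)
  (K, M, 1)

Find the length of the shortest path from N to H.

6

Some routes from N to H:
N → H: 9
N → K → M → H: 7 + 1 + 5 = 13
N → M → H: 1 + 5 = 6
N → M → O → K → H: 1 + 4 + 3 + 7 = 15
N → K → H: 7 + 7 = 14
N → M → K → H: 1 + 1 + 7 = 9
The minimum is 6.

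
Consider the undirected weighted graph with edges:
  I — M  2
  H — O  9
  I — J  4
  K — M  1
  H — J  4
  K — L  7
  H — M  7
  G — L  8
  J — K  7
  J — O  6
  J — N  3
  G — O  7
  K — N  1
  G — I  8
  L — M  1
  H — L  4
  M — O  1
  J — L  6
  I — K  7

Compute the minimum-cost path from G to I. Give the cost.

Some routes from G to I:
G→O→M→I: 7 + 1 + 2 = 10
G→I: 8
G→L→M→I: 8 + 1 + 2 = 11
The minimum is 8.

8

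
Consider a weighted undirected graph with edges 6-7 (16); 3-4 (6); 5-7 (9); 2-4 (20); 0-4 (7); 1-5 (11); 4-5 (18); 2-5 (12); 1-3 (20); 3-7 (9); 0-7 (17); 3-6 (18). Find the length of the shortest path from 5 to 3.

Comparing a few candidate routes:
5-7-3: 9 + 9 = 18
5-1-3: 11 + 20 = 31
5-4-3: 18 + 6 = 24
The minimum is 18.

18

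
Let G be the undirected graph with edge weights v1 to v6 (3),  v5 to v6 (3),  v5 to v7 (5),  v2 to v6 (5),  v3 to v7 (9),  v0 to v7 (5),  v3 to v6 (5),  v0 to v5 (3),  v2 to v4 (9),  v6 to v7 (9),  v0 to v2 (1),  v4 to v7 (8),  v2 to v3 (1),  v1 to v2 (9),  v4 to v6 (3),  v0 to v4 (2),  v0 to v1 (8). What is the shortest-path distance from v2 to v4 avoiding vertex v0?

8

Some routes from v2 to v4 avoiding v0:
v2 → v6 → v4: 5 + 3 = 8
v2 → v3 → v6 → v4: 1 + 5 + 3 = 9
v2 → v1 → v6 → v4: 9 + 3 + 3 = 15
v2 → v4: 9
Shortest: 8.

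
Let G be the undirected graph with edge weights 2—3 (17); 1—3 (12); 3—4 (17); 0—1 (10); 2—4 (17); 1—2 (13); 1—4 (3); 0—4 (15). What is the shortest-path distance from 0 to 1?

10

Routes from 0 to 1:
0 → 4 → 1: 15 + 3 = 18
0 → 4 → 3 → 2 → 1: 15 + 17 + 17 + 13 = 62
0 → 1: 10
0 → 4 → 3 → 1: 15 + 17 + 12 = 44
0 → 4 → 2 → 1: 15 + 17 + 13 = 45
0 → 4 → 2 → 3 → 1: 15 + 17 + 17 + 12 = 61
Best route has total 10.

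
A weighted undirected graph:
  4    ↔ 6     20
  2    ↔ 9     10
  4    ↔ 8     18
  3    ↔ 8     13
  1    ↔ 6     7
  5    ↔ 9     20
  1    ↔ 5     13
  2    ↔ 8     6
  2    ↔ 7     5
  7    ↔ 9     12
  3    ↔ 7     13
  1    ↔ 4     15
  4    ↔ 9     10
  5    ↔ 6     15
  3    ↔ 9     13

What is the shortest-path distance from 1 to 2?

35

Some routes from 1 to 2:
1→4→9→7→2: 15 + 10 + 12 + 5 = 42
1→6→4→9→2: 7 + 20 + 10 + 10 = 47
1→4→8→2: 15 + 18 + 6 = 39
1→4→9→2: 15 + 10 + 10 = 35
1→5→9→2: 13 + 20 + 10 = 43
Best route has total 35.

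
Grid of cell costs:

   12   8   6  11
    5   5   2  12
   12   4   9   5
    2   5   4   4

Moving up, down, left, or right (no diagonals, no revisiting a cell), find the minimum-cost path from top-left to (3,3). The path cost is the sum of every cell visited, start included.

39

Path r0c0→r1c0→r1c1→r2c1→r3c1→r3c2→r3c3: 12 + 5 + 5 + 4 + 5 + 4 + 4 = 39.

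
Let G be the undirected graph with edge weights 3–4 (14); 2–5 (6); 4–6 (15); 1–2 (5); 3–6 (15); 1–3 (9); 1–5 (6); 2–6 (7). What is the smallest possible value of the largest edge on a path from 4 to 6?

Comparing a few candidate routes:
4→3→6: max(14, 15) = 15
4→3→1→2→6: max(14, 9, 5, 7) = 14
4→3→1→5→2→6: max(14, 9, 6, 6, 7) = 14
Best route has worst link 14.

14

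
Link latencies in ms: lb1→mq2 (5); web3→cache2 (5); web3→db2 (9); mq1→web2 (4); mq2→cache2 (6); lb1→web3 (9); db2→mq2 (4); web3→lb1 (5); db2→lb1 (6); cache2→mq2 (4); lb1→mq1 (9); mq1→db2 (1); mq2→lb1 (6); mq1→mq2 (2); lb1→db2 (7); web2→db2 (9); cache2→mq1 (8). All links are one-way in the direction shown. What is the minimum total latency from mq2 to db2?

Some routes from mq2 to db2:
mq2→cache2→mq1→web2→db2: 6 + 8 + 4 + 9 = 27
mq2→lb1→db2: 6 + 7 = 13
mq2→lb1→mq1→db2: 6 + 9 + 1 = 16
mq2→cache2→mq1→db2: 6 + 8 + 1 = 15
mq2→lb1→mq1→web2→db2: 6 + 9 + 4 + 9 = 28
mq2→lb1→web3→db2: 6 + 9 + 9 = 24
Best route has total 13 ms.

13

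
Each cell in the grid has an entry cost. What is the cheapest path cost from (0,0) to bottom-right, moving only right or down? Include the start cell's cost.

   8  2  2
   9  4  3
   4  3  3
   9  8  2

Best path: r0c0 r0c1 r0c2 r1c2 r2c2 r3c2
Cost: 8 + 2 + 2 + 3 + 3 + 2 = 20

20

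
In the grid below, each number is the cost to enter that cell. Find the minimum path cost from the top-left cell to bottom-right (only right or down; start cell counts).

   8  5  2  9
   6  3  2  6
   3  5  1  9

Path (0,0) -> (0,1) -> (0,2) -> (1,2) -> (2,2) -> (2,3): 8 + 5 + 2 + 2 + 1 + 9 = 27.
(Top row then right column would cost 39.)

27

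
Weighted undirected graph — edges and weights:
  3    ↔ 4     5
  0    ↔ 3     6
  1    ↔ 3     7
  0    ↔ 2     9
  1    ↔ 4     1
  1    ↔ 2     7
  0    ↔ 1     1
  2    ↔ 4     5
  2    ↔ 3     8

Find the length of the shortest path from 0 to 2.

7

Comparing a few candidate routes:
0→1→2: 1 + 7 = 8
0→2: 9
0→1→4→2: 1 + 1 + 5 = 7
Best route has total 7.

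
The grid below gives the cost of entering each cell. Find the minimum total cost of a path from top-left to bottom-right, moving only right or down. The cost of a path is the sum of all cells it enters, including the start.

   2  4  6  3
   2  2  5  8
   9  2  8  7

23

Path (0,0) → (1,0) → (1,1) → (2,1) → (2,2) → (2,3): 2 + 2 + 2 + 2 + 8 + 7 = 23.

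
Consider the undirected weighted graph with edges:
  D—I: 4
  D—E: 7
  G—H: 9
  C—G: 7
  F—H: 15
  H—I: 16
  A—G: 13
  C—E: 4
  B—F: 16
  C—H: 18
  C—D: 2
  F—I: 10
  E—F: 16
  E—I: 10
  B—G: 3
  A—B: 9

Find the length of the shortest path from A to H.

Checking several routes:
A - G - C - H: 13 + 7 + 18 = 38
A - B - G - C - D - I - H: 9 + 3 + 7 + 2 + 4 + 16 = 41
A - B - F - H: 9 + 16 + 15 = 40
A - B - G - C - H: 9 + 3 + 7 + 18 = 37
A - G - H: 13 + 9 = 22
A - B - G - H: 9 + 3 + 9 = 21
The minimum is 21.

21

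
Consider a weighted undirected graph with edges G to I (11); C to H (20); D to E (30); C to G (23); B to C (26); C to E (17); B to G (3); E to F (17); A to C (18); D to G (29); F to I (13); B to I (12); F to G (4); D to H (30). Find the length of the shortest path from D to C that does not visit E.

Candidate routes:
D -> G -> F -> I -> B -> C: 29 + 4 + 13 + 12 + 26 = 84
D -> G -> I -> B -> C: 29 + 11 + 12 + 26 = 78
D -> G -> B -> C: 29 + 3 + 26 = 58
D -> H -> C: 30 + 20 = 50
D -> G -> C: 29 + 23 = 52
Best route has total 50.

50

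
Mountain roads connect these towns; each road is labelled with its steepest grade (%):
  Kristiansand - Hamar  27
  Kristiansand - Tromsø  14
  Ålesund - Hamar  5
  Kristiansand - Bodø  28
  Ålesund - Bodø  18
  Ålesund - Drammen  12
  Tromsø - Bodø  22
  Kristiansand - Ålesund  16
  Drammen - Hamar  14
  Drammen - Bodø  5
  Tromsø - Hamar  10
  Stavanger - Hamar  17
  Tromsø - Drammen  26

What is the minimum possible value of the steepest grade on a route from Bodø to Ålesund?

12

Checking several routes:
Bodø→Drammen→Ålesund: max(5, 12) = 12
Bodø→Drammen→Hamar→Tromsø→Kristiansand→Ålesund: max(5, 14, 10, 14, 16) = 16
Bodø→Drammen→Hamar→Ålesund: max(5, 14, 5) = 14
Best route has worst link 12%.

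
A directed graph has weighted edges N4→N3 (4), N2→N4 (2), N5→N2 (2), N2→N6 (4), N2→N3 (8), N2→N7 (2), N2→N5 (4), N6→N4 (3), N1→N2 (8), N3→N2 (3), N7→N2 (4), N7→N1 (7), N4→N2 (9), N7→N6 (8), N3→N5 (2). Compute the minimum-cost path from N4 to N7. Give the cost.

9

Paths from N4 to N7:
N4 → N3 → N2 → N7: 4 + 3 + 2 = 9
N4 → N2 → N7: 9 + 2 = 11
N4 → N3 → N5 → N2 → N7: 4 + 2 + 2 + 2 = 10
The minimum is 9.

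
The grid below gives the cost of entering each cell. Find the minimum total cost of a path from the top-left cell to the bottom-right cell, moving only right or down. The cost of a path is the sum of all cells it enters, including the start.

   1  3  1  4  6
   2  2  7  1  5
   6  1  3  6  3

18

One optimal route is (0,0) (0,1) (0,2) (0,3) (1,3) (1,4) (2,4).
Its cost is 1 + 3 + 1 + 4 + 1 + 5 + 3 = 18.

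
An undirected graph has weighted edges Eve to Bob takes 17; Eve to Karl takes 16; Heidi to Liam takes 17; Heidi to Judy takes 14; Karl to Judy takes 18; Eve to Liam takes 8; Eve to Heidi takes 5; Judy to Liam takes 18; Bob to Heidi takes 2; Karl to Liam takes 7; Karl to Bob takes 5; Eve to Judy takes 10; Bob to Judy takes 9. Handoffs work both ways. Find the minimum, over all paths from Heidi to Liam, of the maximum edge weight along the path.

Checking several routes:
Heidi -> Eve -> Liam: max(5, 8) = 8
Heidi -> Bob -> Judy -> Eve -> Liam: max(2, 9, 10, 8) = 10
Heidi -> Eve -> Judy -> Bob -> Karl -> Liam: max(5, 10, 9, 5, 7) = 10
Heidi -> Judy -> Eve -> Liam: max(14, 10, 8) = 14
Heidi -> Judy -> Bob -> Karl -> Liam: max(14, 9, 5, 7) = 14
Heidi -> Bob -> Karl -> Liam: max(2, 5, 7) = 7
The minimum achievable maximum is 7.

7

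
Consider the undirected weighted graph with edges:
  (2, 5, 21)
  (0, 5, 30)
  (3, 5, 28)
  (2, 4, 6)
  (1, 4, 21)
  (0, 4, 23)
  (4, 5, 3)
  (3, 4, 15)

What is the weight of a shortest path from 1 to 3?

Paths from 1 to 3:
1 - 4 - 0 - 5 - 3: 21 + 23 + 30 + 28 = 102
1 - 4 - 5 - 3: 21 + 3 + 28 = 52
1 - 4 - 2 - 5 - 3: 21 + 6 + 21 + 28 = 76
1 - 4 - 3: 21 + 15 = 36
The minimum is 36.

36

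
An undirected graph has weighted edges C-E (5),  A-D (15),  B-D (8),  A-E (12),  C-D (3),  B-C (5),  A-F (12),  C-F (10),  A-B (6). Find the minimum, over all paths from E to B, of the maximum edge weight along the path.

A few of the E→B routes:
E - C - F - A - B: max(5, 10, 12, 6) = 12
E - C - D - B: max(5, 3, 8) = 8
E - C - B: max(5, 5) = 5
E - A - F - C - B: max(12, 12, 10, 5) = 12
Best route has worst link 5.

5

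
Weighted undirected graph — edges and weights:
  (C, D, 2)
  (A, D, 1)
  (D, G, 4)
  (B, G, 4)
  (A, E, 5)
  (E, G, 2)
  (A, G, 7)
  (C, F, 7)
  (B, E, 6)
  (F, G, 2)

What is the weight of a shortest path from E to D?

Some routes from E to D:
E - G - D: 2 + 4 = 6
E - A - D: 5 + 1 = 6
E - G - A - D: 2 + 7 + 1 = 10
E - G - F - C - D: 2 + 2 + 7 + 2 = 13
Best route has total 6.

6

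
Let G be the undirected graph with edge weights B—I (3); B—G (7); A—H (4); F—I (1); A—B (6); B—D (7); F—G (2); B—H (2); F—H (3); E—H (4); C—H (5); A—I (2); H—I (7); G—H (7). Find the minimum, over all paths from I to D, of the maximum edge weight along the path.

Checking several routes:
I→F→G→B→D: max(1, 2, 7, 7) = 7
I→F→G→H→B→D: max(1, 2, 7, 2, 7) = 7
I→F→G→H→A→B→D: max(1, 2, 7, 4, 6, 7) = 7
The minimum achievable maximum is 7.

7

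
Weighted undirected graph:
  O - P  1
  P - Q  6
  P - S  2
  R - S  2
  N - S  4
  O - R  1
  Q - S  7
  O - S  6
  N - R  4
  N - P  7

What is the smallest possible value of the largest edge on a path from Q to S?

Some routes from Q to S:
Q - P - O - S: max(6, 1, 6) = 6
Q - P - O - R - S: max(6, 1, 1, 2) = 6
Q - P - S: max(6, 2) = 6
Q - S: max(7) = 7
Q - P - O - R - N - S: max(6, 1, 1, 4, 4) = 6
The minimum achievable maximum is 6.

6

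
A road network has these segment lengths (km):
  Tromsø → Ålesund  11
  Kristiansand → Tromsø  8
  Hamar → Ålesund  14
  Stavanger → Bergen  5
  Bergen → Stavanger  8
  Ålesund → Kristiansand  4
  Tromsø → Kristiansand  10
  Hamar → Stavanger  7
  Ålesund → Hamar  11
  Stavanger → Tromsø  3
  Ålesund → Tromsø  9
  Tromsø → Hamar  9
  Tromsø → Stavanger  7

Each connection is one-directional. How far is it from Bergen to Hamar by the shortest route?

20

Candidate routes:
Bergen - Stavanger - Tromsø - Ålesund - Hamar: 8 + 3 + 11 + 11 = 33
Bergen - Stavanger - Tromsø - Hamar: 8 + 3 + 9 = 20
Best route has total 20 km.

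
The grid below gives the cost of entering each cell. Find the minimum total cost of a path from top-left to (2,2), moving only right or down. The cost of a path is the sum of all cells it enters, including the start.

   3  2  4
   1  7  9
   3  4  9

Cheapest: (0,0) -> (1,0) -> (2,0) -> (2,1) -> (2,2)
  3 + 1 + 3 + 4 + 9 = 20

20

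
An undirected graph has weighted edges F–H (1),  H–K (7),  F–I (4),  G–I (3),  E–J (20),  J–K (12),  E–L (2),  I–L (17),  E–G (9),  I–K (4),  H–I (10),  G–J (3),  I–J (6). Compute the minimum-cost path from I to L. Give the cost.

Comparing a few candidate routes:
I - G - E - L: 3 + 9 + 2 = 14
I - L: 17
I - J - G - E - L: 6 + 3 + 9 + 2 = 20
I - J - E - L: 6 + 20 + 2 = 28
I - K - J - G - E - L: 4 + 12 + 3 + 9 + 2 = 30
I - G - J - E - L: 3 + 3 + 20 + 2 = 28
Shortest: 14.

14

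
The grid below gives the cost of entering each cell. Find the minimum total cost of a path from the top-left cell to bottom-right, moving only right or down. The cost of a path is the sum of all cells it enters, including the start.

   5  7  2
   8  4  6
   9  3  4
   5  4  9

32

One optimal route is [0,0]→[0,1]→[1,1]→[2,1]→[2,2]→[3,2].
Its cost is 5 + 7 + 4 + 3 + 4 + 9 = 32.
For comparison, the top-then-right route costs 33.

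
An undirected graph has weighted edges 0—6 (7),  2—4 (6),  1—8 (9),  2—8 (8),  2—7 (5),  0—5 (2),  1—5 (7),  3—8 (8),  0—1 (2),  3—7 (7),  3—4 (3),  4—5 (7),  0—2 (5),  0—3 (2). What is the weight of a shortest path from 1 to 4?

Some routes from 1 to 4:
1 → 0 → 2 → 4: 2 + 5 + 6 = 13
1 → 0 → 5 → 4: 2 + 2 + 7 = 11
1 → 0 → 3 → 4: 2 + 2 + 3 = 7
Best route has total 7.

7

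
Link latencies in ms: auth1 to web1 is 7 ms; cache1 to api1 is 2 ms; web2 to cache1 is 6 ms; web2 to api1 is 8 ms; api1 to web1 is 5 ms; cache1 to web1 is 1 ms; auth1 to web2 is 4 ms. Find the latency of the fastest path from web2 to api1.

8

Comparing a few candidate routes:
web2→cache1→api1: 6 + 2 = 8
web2→api1: 8
web2→auth1→web1→cache1→api1: 4 + 7 + 1 + 2 = 14
web2→cache1→web1→api1: 6 + 1 + 5 = 12
Best route has total 8 ms.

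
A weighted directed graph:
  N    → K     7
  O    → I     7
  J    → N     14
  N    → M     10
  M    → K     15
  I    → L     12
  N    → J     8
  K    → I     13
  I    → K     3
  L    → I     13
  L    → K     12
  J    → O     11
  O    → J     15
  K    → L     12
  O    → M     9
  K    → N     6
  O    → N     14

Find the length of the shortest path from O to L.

19

Checking several routes:
O-I-K-L: 7 + 3 + 12 = 22
O-M-K-L: 9 + 15 + 12 = 36
O-N-K-I-L: 14 + 7 + 13 + 12 = 46
O-I-L: 7 + 12 = 19
O-N-K-L: 14 + 7 + 12 = 33
The minimum is 19.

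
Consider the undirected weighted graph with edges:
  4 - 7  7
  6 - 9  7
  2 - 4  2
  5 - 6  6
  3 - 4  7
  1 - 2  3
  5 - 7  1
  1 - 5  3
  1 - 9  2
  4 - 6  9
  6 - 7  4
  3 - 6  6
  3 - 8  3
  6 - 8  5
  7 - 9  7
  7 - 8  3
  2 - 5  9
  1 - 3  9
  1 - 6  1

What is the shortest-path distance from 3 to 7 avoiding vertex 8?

A few of the 3→7 routes:
3-4-7: 7 + 7 = 14
3-1-6-7: 9 + 1 + 4 = 14
3-6-5-7: 6 + 6 + 1 = 13
3-6-7: 6 + 4 = 10
3-6-1-5-7: 6 + 1 + 3 + 1 = 11
3-1-5-7: 9 + 3 + 1 = 13
Best route has total 10.

10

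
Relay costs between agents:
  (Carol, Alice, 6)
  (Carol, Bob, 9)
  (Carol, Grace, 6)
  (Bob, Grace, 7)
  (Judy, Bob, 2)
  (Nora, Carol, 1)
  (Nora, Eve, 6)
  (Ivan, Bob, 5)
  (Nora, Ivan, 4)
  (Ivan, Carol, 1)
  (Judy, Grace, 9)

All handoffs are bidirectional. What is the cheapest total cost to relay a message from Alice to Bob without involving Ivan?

15

Routes from Alice to Bob avoiding Ivan:
Alice - Carol - Grace - Judy - Bob: 6 + 6 + 9 + 2 = 23
Alice - Carol - Grace - Bob: 6 + 6 + 7 = 19
Alice - Carol - Bob: 6 + 9 = 15
The minimum is 15.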